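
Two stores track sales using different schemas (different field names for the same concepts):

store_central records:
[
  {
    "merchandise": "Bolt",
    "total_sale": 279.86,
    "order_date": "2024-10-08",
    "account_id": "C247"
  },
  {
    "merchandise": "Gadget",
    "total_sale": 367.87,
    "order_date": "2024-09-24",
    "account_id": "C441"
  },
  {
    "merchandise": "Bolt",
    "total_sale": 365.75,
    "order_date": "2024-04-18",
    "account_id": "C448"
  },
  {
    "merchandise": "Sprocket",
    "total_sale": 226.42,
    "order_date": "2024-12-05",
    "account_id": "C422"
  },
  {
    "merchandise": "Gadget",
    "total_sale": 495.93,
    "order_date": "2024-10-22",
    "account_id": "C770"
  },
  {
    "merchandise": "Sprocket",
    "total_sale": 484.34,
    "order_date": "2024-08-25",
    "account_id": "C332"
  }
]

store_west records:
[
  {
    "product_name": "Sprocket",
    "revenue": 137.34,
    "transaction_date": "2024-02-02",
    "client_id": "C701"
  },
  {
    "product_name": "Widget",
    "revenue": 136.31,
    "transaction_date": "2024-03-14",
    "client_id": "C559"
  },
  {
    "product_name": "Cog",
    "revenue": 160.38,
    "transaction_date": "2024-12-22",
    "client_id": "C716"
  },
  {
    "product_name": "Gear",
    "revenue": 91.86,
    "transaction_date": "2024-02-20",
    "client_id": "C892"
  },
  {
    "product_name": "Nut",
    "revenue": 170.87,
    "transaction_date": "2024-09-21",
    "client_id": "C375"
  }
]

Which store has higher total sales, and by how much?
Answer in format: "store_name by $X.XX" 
store_central by $1523.41

Schema mapping: "total_sale" (store_central) = "revenue" (store_west) = sale amount

Total for store_central: 2220.17
Total for store_west: 696.76

Difference: |2220.17 - 696.76| = 1523.41
store_central has higher sales by $1523.41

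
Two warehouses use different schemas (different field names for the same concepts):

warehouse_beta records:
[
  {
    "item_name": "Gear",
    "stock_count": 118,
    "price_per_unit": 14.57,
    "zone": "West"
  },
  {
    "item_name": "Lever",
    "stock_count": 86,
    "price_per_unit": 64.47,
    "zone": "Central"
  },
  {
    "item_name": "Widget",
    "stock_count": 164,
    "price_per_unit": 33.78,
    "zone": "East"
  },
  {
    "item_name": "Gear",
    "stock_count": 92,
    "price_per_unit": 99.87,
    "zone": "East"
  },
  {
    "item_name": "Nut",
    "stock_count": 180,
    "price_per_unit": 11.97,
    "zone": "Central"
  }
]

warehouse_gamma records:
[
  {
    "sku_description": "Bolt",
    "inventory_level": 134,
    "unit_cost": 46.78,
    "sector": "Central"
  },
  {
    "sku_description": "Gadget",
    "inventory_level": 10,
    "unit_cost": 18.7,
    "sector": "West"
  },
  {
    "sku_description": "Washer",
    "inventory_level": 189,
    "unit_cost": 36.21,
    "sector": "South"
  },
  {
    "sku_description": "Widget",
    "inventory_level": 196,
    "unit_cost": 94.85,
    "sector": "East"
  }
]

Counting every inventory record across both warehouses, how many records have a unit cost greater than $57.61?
3

Schema mapping: "price_per_unit" (warehouse_beta) = "unit_cost" (warehouse_gamma) = unit cost

Records > $57.61 in warehouse_beta: 2
Records > $57.61 in warehouse_gamma: 1

Total count: 2 + 1 = 3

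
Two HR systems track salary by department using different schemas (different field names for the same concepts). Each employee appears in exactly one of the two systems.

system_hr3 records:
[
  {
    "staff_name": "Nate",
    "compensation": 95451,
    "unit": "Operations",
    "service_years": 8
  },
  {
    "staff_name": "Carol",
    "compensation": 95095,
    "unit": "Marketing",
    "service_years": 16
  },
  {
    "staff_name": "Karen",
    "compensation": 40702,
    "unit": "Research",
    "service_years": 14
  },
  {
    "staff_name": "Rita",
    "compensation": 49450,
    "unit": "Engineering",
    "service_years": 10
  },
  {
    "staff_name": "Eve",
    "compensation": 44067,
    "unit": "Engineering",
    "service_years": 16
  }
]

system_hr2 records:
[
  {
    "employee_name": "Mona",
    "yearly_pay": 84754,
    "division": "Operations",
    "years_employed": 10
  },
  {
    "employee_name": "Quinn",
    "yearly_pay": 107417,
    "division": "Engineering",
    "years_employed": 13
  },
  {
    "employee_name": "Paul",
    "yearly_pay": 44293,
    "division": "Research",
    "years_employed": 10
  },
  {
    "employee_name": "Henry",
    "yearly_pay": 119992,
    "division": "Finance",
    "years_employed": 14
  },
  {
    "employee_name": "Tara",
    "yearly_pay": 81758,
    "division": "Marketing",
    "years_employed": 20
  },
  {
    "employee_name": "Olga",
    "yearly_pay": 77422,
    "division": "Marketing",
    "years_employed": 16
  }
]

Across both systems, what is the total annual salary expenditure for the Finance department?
119992

Schema mappings:
- "unit" (system_hr3) = "division" (system_hr2) = department
- "compensation" (system_hr3) = "yearly_pay" (system_hr2) = salary

Finance salaries from system_hr3: 0
Finance salaries from system_hr2: 119992

Total: 0 + 119992 = 119992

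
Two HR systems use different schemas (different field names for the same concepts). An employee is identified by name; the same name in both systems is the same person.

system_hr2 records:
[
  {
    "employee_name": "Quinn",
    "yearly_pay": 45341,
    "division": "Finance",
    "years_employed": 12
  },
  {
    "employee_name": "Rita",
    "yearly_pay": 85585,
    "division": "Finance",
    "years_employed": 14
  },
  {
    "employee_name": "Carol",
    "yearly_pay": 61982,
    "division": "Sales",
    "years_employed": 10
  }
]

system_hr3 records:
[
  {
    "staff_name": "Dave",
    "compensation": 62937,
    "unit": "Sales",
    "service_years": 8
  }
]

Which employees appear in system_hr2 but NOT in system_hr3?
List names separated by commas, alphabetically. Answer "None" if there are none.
Carol, Quinn, Rita

Schema mapping: "employee_name" (system_hr2) = "staff_name" (system_hr3) = employee name

Names in system_hr2: ['Carol', 'Quinn', 'Rita']
Names in system_hr3: ['Dave']

In system_hr2 but not system_hr3: ['Carol', 'Quinn', 'Rita']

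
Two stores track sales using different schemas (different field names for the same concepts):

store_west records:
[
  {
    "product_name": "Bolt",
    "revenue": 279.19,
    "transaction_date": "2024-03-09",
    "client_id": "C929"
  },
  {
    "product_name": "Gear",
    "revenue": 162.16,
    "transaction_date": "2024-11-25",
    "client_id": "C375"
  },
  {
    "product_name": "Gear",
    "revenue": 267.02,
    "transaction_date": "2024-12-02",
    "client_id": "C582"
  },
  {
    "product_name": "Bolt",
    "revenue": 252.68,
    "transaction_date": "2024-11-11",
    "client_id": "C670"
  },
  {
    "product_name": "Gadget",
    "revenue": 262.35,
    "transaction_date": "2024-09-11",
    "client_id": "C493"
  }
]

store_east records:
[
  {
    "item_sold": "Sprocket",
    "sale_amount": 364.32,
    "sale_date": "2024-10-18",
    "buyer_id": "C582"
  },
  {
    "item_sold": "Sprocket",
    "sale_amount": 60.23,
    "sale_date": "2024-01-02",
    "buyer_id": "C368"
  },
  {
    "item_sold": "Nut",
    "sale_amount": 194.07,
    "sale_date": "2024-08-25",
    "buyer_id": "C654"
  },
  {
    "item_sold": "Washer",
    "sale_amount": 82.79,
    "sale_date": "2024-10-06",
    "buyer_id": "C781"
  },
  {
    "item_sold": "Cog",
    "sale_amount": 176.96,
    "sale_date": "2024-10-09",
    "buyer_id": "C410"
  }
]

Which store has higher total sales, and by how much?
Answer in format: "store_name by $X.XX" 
store_west by $345.03

Schema mapping: "revenue" (store_west) = "sale_amount" (store_east) = sale amount

Total for store_west: 1223.40
Total for store_east: 878.37

Difference: |1223.40 - 878.37| = 345.03
store_west has higher sales by $345.03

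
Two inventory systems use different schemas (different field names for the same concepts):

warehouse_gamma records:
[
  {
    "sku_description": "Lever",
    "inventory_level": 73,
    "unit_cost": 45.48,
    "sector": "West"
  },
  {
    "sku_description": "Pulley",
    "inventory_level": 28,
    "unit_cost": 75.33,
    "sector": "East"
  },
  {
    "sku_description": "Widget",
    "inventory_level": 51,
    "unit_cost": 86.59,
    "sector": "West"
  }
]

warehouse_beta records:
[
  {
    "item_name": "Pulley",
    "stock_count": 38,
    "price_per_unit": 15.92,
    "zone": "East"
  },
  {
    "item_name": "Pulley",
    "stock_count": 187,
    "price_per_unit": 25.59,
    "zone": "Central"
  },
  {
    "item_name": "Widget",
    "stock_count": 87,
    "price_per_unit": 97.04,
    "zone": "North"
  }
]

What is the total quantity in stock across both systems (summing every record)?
464

To reconcile these schemas, identify the field holding the quantity in stock in each system:
1. In warehouse_gamma it is "inventory_level"
2. In warehouse_beta it is "stock_count"

From warehouse_gamma: 73 + 28 + 51 = 152
From warehouse_beta: 38 + 187 + 87 = 312

Total: 152 + 312 = 464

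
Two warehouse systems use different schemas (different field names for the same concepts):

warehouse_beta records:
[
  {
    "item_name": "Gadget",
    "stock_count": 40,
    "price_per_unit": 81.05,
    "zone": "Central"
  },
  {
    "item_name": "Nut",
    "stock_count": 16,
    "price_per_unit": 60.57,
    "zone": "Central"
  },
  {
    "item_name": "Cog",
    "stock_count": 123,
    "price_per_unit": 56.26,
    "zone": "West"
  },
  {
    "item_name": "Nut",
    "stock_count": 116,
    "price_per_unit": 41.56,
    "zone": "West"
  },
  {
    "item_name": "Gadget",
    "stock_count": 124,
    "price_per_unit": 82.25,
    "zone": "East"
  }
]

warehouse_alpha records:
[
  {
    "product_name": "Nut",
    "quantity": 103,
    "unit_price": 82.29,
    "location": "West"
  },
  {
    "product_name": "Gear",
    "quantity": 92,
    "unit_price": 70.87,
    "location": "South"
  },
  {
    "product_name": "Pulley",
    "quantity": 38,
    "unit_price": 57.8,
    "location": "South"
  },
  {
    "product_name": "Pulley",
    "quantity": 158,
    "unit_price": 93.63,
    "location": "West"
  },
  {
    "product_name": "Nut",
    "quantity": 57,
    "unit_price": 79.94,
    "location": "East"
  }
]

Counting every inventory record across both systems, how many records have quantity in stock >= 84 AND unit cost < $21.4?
0

Schema mappings:
- "stock_count" (warehouse_beta) = "quantity" (warehouse_alpha) = quantity
- "price_per_unit" (warehouse_beta) = "unit_price" (warehouse_alpha) = unit cost

Records meeting both conditions in warehouse_beta: 0
Records meeting both conditions in warehouse_alpha: 0

Total: 0 + 0 = 0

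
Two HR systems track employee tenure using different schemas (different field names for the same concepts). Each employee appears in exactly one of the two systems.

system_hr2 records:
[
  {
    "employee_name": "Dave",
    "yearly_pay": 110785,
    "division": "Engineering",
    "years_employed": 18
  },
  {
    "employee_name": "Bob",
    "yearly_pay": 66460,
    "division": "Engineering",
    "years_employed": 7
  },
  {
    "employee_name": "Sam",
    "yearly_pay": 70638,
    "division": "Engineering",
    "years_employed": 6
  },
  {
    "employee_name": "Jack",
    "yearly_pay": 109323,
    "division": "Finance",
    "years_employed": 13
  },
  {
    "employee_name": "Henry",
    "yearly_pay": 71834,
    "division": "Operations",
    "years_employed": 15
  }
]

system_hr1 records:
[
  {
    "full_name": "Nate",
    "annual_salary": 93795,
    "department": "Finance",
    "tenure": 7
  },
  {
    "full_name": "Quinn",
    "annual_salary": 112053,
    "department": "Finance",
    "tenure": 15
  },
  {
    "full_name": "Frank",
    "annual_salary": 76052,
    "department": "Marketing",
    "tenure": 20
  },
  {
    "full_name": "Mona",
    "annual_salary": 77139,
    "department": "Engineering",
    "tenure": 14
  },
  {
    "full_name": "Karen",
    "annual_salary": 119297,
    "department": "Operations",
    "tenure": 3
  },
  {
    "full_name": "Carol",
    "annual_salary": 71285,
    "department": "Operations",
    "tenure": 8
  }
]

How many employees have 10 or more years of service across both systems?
6

Reconcile schemas: "years_employed" (system_hr2) = "tenure" (system_hr1) = years of service

From system_hr2: 3 employees with >= 10 years
From system_hr1: 3 employees with >= 10 years

Total: 3 + 3 = 6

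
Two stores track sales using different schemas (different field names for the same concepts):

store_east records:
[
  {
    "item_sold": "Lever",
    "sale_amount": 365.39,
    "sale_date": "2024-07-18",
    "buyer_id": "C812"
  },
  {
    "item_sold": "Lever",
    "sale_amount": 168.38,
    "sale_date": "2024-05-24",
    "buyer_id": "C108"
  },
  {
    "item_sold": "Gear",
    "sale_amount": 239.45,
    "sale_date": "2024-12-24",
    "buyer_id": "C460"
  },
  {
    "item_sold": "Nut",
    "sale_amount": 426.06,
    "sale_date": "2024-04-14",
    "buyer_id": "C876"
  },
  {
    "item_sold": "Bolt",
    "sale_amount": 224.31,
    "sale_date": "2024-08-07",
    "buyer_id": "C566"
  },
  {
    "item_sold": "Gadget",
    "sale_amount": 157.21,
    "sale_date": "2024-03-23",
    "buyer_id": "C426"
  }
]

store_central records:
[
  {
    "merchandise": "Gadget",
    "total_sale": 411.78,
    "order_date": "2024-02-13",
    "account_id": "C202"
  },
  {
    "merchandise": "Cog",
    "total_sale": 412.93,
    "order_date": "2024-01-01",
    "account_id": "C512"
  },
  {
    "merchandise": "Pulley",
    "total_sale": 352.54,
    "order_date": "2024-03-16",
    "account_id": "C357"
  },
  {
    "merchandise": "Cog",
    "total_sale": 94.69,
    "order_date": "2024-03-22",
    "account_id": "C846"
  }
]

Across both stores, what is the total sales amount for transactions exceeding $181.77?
2432.46

Schema mapping: "sale_amount" (store_east) = "total_sale" (store_central) = sale amount

Sum of sales > $181.77 in store_east: 1255.21
Sum of sales > $181.77 in store_central: 1177.25

Total: 1255.21 + 1177.25 = 2432.46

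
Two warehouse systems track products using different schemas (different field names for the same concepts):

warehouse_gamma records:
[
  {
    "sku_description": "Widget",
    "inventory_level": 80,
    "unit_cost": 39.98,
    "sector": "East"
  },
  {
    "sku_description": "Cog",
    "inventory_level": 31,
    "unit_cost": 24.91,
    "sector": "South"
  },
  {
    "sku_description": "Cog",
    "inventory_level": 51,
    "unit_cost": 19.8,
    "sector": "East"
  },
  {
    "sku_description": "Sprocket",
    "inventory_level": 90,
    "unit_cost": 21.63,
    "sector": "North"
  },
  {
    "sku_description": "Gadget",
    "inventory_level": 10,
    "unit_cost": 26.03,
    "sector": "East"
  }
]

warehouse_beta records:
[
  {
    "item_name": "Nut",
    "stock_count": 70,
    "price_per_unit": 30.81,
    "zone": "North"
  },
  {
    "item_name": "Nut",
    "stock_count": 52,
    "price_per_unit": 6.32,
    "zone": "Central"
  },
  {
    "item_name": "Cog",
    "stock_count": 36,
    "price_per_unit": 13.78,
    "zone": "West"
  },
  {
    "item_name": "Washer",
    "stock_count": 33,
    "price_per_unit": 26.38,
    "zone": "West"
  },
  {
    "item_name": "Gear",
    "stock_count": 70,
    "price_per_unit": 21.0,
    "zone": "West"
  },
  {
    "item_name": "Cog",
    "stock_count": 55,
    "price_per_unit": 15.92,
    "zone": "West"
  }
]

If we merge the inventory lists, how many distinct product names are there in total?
7

Schema mapping: "sku_description" (warehouse_gamma) = "item_name" (warehouse_beta) = product name

Products in warehouse_gamma: ['Cog', 'Gadget', 'Sprocket', 'Widget']
Products in warehouse_beta: ['Cog', 'Gear', 'Nut', 'Washer']

Union (unique products): ['Cog', 'Gadget', 'Gear', 'Nut', 'Sprocket', 'Washer', 'Widget']
Count: 7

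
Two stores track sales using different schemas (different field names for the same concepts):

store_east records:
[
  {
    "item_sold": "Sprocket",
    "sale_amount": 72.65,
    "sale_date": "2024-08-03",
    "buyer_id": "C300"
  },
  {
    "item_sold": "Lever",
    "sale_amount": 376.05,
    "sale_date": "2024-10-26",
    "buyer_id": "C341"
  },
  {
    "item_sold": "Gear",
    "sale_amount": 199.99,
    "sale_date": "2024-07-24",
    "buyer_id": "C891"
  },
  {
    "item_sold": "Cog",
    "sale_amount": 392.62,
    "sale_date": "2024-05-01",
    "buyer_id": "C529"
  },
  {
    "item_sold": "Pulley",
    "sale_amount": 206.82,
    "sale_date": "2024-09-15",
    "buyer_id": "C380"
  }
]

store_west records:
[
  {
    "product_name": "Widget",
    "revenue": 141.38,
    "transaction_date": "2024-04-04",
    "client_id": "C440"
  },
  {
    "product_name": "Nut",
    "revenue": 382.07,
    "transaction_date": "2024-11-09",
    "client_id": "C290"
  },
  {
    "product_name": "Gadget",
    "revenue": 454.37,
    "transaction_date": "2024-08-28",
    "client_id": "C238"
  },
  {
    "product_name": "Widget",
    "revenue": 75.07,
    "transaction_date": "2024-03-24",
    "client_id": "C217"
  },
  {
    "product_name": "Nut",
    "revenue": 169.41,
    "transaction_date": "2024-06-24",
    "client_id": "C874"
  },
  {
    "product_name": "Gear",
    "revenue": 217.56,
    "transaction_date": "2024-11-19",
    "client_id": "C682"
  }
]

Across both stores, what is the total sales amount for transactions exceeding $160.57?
2398.89

Schema mapping: "sale_amount" (store_east) = "revenue" (store_west) = sale amount

Sum of sales > $160.57 in store_east: 1175.48
Sum of sales > $160.57 in store_west: 1223.41

Total: 1175.48 + 1223.41 = 2398.89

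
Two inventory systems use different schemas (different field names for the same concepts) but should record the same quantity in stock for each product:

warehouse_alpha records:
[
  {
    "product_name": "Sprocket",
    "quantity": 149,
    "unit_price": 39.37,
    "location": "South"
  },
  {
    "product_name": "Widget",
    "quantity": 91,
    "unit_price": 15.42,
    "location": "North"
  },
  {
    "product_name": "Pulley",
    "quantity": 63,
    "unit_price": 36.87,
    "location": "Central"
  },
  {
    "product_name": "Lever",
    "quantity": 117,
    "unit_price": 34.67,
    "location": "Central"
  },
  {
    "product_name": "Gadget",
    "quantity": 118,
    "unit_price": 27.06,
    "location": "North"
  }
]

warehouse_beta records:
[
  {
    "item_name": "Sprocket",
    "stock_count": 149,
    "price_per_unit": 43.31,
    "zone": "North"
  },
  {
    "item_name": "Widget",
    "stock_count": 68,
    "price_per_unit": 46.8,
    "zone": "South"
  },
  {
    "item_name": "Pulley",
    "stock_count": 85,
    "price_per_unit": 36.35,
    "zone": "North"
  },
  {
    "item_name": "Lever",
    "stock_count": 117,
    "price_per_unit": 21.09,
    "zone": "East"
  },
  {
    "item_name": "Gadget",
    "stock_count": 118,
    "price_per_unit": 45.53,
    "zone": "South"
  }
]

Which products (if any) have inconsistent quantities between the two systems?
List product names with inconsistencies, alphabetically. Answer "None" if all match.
Pulley, Widget

Schema mappings:
- "product_name" (warehouse_alpha) = "item_name" (warehouse_beta) = product name
- "quantity" (warehouse_alpha) = "stock_count" (warehouse_beta) = quantity

Comparison:
  Sprocket: 149 vs 149 - MATCH
  Widget: 91 vs 68 - MISMATCH
  Pulley: 63 vs 85 - MISMATCH
  Lever: 117 vs 117 - MATCH
  Gadget: 118 vs 118 - MATCH

Products with inconsistencies: Pulley, Widget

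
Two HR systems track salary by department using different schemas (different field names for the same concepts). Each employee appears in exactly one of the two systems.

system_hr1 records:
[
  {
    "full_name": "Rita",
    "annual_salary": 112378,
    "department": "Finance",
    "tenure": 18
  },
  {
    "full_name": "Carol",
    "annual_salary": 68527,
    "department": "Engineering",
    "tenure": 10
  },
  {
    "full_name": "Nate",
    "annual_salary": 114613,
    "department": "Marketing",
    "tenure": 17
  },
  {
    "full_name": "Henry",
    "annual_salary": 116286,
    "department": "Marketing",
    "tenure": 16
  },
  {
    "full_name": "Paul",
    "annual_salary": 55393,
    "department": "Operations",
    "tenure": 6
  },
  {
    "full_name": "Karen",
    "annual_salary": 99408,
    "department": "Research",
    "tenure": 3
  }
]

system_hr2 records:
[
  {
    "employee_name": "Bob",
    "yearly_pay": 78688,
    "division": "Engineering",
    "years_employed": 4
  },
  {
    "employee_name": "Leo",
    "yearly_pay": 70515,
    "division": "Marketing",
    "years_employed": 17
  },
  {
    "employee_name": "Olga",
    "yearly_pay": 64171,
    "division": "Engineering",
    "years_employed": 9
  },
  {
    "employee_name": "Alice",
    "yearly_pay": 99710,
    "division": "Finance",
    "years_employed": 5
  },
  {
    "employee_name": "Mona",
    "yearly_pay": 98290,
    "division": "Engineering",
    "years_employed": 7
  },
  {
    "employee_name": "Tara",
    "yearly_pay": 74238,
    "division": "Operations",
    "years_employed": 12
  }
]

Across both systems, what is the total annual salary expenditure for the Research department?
99408

Schema mappings:
- "department" (system_hr1) = "division" (system_hr2) = department
- "annual_salary" (system_hr1) = "yearly_pay" (system_hr2) = salary

Research salaries from system_hr1: 99408
Research salaries from system_hr2: 0

Total: 99408 + 0 = 99408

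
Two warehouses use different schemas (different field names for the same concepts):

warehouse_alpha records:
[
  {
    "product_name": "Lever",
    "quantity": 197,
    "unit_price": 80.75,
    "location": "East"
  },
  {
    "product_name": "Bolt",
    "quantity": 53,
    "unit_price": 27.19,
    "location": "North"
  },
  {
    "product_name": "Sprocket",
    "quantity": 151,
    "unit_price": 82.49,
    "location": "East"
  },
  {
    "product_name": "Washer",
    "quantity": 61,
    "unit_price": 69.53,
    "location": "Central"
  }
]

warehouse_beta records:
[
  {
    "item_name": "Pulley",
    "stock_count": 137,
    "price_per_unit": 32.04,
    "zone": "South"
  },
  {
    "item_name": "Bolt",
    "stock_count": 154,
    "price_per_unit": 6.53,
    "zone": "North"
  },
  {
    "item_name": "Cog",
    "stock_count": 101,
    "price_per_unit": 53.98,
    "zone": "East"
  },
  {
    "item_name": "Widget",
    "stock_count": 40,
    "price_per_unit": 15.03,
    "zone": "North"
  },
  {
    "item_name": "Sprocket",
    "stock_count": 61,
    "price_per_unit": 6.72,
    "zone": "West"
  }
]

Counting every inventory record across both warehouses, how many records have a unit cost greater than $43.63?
4

Schema mapping: "unit_price" (warehouse_alpha) = "price_per_unit" (warehouse_beta) = unit cost

Records > $43.63 in warehouse_alpha: 3
Records > $43.63 in warehouse_beta: 1

Total count: 3 + 1 = 4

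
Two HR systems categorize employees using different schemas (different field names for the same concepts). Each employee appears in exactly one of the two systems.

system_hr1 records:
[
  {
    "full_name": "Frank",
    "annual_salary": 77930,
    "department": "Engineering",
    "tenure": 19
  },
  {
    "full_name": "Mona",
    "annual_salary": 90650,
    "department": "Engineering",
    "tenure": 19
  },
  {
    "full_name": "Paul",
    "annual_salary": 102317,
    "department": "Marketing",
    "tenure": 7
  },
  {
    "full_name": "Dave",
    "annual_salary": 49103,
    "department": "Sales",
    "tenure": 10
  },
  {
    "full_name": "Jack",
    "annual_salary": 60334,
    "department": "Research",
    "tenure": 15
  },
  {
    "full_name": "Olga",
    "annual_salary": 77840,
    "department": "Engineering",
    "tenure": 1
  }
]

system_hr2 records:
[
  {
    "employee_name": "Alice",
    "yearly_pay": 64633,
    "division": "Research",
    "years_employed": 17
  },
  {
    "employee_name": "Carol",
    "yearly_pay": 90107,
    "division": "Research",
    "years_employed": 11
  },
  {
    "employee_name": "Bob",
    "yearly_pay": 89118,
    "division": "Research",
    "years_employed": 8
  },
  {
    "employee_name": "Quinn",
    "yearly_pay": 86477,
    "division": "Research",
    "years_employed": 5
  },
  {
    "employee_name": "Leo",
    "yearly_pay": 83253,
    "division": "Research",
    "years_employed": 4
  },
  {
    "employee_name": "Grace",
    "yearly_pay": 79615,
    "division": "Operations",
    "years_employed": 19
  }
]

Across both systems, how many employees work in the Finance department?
0

Schema mapping: "department" (system_hr1) = "division" (system_hr2) = department

Finance employees in system_hr1: 0
Finance employees in system_hr2: 0

Total in Finance: 0 + 0 = 0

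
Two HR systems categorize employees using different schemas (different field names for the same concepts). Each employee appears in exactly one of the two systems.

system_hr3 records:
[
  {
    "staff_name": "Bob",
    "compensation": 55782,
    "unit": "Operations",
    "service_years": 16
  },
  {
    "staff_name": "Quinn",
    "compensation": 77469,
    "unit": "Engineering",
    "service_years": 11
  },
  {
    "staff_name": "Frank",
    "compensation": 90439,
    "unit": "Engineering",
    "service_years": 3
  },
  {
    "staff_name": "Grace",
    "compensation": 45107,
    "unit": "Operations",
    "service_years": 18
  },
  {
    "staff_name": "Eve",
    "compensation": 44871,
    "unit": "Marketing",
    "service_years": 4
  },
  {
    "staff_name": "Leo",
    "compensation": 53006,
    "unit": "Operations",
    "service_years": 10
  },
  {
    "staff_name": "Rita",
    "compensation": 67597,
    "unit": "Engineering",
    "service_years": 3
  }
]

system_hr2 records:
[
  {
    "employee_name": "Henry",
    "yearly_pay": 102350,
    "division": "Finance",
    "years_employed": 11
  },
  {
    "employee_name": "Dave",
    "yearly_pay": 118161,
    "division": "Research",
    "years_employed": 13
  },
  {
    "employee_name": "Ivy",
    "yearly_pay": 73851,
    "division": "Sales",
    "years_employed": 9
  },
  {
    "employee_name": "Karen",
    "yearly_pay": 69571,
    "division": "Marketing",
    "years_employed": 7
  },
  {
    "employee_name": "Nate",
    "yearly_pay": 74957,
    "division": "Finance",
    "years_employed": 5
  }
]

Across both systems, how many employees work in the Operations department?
3

Schema mapping: "unit" (system_hr3) = "division" (system_hr2) = department

Operations employees in system_hr3: 3
Operations employees in system_hr2: 0

Total in Operations: 3 + 0 = 3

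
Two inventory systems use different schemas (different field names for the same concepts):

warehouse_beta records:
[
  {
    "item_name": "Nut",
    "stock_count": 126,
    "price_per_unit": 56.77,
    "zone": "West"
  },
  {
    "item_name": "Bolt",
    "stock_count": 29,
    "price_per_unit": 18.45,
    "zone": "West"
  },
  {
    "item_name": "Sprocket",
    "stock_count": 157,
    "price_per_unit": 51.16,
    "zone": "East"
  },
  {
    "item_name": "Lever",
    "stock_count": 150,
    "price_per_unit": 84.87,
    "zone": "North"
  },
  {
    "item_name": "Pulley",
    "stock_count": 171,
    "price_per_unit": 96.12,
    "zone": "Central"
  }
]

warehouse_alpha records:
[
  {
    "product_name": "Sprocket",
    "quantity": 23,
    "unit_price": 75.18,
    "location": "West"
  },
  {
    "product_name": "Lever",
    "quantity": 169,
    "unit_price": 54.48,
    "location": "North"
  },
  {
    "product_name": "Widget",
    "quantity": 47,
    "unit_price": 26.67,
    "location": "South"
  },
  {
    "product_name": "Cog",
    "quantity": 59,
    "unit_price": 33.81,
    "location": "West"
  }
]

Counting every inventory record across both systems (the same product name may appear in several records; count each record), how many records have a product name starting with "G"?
0

Schema mapping: "item_name" (warehouse_beta) = "product_name" (warehouse_alpha) = product name

Records with product name starting with "G" in warehouse_beta: 0
Records with product name starting with "G" in warehouse_alpha: 0

Total: 0 + 0 = 0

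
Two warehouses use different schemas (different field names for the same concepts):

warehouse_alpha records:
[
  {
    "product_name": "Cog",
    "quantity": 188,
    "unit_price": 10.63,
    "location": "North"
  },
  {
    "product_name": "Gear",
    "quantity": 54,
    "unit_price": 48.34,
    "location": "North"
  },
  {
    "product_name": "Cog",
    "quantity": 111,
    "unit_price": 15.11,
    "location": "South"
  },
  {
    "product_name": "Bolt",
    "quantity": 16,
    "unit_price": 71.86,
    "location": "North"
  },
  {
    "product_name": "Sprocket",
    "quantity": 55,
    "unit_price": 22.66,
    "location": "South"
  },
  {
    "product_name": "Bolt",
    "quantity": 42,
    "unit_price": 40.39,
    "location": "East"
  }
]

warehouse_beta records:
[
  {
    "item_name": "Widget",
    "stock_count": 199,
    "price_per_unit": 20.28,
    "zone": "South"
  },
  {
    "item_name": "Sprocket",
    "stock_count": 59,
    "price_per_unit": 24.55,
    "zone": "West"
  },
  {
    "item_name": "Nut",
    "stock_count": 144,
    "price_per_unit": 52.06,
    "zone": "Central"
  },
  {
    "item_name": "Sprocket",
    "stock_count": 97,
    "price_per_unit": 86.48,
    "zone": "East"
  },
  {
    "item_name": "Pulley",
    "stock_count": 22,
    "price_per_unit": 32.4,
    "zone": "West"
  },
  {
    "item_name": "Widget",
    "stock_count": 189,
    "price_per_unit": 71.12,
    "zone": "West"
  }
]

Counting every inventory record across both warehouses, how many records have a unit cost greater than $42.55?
5

Schema mapping: "unit_price" (warehouse_alpha) = "price_per_unit" (warehouse_beta) = unit cost

Records > $42.55 in warehouse_alpha: 2
Records > $42.55 in warehouse_beta: 3

Total count: 2 + 3 = 5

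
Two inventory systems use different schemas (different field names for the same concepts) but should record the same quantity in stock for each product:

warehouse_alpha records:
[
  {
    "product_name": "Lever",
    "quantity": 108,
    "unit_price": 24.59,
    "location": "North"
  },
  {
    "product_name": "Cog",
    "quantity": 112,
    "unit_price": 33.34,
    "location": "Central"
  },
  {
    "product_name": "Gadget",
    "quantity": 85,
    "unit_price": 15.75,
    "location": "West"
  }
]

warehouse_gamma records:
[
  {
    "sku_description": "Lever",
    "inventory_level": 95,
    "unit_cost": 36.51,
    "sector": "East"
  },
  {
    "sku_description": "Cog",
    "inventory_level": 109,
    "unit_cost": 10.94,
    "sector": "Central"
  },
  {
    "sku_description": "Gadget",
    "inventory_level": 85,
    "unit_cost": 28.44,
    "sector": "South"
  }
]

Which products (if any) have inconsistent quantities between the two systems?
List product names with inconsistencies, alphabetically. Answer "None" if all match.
Cog, Lever

Schema mappings:
- "product_name" (warehouse_alpha) = "sku_description" (warehouse_gamma) = product name
- "quantity" (warehouse_alpha) = "inventory_level" (warehouse_gamma) = quantity

Comparison:
  Lever: 108 vs 95 - MISMATCH
  Cog: 112 vs 109 - MISMATCH
  Gadget: 85 vs 85 - MATCH

Products with inconsistencies: Cog, Lever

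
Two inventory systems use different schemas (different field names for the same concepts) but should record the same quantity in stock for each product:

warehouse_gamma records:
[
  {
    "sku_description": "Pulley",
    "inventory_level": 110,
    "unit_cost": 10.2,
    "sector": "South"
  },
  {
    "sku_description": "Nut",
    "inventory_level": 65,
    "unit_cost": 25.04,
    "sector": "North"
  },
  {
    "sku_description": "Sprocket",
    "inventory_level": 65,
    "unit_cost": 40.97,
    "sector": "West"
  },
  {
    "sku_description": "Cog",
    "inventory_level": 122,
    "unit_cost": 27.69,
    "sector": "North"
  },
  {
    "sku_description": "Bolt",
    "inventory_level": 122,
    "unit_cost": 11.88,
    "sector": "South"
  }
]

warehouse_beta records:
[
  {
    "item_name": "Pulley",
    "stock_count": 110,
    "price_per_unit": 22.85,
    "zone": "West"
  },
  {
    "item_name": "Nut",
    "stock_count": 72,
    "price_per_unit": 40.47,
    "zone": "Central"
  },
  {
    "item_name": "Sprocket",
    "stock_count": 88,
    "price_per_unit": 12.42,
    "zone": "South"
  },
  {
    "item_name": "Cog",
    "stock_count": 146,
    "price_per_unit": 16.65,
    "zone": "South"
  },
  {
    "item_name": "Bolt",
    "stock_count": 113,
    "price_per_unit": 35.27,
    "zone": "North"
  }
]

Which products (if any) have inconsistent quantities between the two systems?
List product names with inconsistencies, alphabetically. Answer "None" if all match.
Bolt, Cog, Nut, Sprocket

Schema mappings:
- "sku_description" (warehouse_gamma) = "item_name" (warehouse_beta) = product name
- "inventory_level" (warehouse_gamma) = "stock_count" (warehouse_beta) = quantity

Comparison:
  Pulley: 110 vs 110 - MATCH
  Nut: 65 vs 72 - MISMATCH
  Sprocket: 65 vs 88 - MISMATCH
  Cog: 122 vs 146 - MISMATCH
  Bolt: 122 vs 113 - MISMATCH

Products with inconsistencies: Bolt, Cog, Nut, Sprocket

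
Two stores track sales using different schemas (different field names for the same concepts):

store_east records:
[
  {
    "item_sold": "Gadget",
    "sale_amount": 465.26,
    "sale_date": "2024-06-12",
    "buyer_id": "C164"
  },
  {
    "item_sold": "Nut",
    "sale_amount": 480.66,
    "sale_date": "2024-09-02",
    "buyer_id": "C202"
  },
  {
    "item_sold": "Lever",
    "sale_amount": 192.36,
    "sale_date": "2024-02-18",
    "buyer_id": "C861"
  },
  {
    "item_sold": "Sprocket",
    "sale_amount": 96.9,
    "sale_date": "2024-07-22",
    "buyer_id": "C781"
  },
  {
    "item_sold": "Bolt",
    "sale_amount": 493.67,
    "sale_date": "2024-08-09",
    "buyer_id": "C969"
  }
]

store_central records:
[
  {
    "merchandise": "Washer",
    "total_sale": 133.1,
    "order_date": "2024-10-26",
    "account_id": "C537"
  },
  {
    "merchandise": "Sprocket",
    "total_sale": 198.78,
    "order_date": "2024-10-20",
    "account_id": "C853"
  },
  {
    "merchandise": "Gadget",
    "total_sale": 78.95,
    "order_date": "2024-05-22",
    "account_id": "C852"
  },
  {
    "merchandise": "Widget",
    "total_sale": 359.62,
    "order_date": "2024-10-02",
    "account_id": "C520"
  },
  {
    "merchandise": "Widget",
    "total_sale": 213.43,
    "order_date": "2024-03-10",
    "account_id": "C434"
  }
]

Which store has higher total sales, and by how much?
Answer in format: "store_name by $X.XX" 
store_east by $744.97

Schema mapping: "sale_amount" (store_east) = "total_sale" (store_central) = sale amount

Total for store_east: 1728.85
Total for store_central: 983.88

Difference: |1728.85 - 983.88| = 744.97
store_east has higher sales by $744.97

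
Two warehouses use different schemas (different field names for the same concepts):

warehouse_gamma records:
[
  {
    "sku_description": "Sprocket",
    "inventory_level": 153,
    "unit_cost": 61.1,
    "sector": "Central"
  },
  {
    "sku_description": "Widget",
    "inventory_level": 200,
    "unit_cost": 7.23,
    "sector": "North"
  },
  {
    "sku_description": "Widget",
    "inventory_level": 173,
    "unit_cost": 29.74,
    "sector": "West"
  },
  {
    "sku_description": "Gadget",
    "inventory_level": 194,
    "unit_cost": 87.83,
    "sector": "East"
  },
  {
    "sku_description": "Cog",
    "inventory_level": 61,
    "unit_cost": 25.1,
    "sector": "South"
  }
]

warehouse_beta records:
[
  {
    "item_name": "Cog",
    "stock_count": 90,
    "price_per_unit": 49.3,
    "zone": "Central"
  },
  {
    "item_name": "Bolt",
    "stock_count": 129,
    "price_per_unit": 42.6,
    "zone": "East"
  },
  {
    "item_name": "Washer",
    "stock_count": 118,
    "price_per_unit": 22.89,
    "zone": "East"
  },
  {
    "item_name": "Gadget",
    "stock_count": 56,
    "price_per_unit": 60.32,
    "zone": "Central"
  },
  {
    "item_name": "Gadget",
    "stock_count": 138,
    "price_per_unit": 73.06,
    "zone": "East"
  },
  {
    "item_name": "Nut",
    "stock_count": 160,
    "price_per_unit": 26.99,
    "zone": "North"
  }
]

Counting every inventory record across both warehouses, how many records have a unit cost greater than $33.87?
6

Schema mapping: "unit_cost" (warehouse_gamma) = "price_per_unit" (warehouse_beta) = unit cost

Records > $33.87 in warehouse_gamma: 2
Records > $33.87 in warehouse_beta: 4

Total count: 2 + 4 = 6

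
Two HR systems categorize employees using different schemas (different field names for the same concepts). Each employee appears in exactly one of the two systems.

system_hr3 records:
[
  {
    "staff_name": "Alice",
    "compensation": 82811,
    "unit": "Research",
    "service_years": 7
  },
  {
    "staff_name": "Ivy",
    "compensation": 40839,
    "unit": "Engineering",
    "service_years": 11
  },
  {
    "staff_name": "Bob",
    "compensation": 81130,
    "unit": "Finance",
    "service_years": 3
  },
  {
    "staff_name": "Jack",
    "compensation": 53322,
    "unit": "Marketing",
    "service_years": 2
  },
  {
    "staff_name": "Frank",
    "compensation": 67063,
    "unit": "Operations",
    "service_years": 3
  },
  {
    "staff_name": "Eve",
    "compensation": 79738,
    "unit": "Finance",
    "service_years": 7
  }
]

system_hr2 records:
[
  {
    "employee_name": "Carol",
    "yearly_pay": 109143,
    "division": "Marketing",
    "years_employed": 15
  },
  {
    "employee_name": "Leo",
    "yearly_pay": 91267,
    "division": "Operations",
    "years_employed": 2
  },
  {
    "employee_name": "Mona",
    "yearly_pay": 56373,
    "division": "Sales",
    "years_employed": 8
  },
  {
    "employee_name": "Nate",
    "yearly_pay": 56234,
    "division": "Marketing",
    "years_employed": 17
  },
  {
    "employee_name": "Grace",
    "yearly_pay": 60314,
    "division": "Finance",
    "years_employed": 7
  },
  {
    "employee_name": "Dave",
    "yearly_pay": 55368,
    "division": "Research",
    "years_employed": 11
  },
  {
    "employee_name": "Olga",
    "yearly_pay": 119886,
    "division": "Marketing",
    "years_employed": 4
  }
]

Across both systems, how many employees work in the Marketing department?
4

Schema mapping: "unit" (system_hr3) = "division" (system_hr2) = department

Marketing employees in system_hr3: 1
Marketing employees in system_hr2: 3

Total in Marketing: 1 + 3 = 4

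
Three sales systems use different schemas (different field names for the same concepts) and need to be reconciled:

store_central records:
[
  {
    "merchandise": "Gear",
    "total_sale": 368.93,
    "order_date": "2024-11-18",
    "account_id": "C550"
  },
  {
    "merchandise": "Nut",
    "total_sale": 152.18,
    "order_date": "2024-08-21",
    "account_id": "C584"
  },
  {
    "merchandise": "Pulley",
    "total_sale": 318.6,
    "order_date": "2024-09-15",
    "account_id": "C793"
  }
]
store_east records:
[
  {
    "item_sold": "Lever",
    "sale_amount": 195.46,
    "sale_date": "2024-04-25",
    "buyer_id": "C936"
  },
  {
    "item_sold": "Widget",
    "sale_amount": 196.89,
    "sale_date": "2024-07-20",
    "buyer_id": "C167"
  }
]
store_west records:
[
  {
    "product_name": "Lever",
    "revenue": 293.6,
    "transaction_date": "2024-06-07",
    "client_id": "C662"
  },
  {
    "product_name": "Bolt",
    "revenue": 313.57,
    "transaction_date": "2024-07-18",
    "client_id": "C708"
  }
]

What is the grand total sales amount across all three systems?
1839.23

Schema reconciliation - all amount fields map to sale amount:

store_central (total_sale): 839.71
store_east (sale_amount): 392.35
store_west (revenue): 607.17

Grand total: 1839.23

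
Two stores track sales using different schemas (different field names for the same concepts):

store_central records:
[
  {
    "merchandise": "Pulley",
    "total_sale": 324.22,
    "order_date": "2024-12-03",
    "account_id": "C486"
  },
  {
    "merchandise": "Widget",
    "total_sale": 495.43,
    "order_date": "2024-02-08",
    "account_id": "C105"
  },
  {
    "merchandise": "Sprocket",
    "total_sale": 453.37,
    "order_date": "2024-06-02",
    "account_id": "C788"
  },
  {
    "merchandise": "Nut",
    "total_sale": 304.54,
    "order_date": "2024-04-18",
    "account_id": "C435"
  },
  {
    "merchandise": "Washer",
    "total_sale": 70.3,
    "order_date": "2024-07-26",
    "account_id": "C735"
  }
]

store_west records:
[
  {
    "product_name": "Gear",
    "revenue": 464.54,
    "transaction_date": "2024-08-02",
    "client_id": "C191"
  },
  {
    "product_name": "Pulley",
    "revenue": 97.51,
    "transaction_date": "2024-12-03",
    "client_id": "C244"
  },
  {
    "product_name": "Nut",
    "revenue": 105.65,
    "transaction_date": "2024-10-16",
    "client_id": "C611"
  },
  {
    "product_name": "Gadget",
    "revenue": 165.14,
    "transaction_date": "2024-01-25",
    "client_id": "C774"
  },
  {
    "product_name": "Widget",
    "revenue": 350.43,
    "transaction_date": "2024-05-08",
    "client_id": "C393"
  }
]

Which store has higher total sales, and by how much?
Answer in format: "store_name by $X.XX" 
store_central by $464.59

Schema mapping: "total_sale" (store_central) = "revenue" (store_west) = sale amount

Total for store_central: 1647.86
Total for store_west: 1183.27

Difference: |1647.86 - 1183.27| = 464.59
store_central has higher sales by $464.59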